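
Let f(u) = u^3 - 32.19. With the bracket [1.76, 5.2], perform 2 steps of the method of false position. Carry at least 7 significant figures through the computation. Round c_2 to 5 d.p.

False-position update: c = (a·f(b) − b·f(a))/(f(b) − f(a)); replace the endpoint whose sign matches f(c).
f(1.760000) = -26.738224, f(5.200000) = 108.418000
step 1: c = 2.440542, f(c) = -17.653533 < 0 → new bracket [2.440542, 5.200000]
step 2: c = 2.826943, f(c) = -9.598180 < 0 → new bracket [2.826943, 5.200000]

2.82694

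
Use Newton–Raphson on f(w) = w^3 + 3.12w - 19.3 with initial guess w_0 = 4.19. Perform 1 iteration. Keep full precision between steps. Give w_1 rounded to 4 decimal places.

f'(w) = 3w^2 + 3.12
w_0 = 4.190000: f = 67.332859, f' = 55.788300 → w_1 = 4.190000 - (67.332859)/(55.788300) = 2.983065

2.9831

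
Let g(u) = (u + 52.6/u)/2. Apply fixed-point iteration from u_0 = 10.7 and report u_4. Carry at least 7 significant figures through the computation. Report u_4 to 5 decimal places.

u_1 = g(10.700000) = 7.807944
u_2 = g(7.807944) = 7.272336
u_3 = g(7.272336) = 7.252613
u_4 = g(7.252613) = 7.252586

7.25259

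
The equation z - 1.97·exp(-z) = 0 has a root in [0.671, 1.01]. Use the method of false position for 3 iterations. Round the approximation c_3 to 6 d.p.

False-position update: c = (a·f(b) − b·f(a))/(f(b) − f(a)); replace the endpoint whose sign matches f(c).
f(0.671000) = -0.336058, f(1.010000) = 0.292489
step 1: c = 0.852249, f(c) = 0.012134 > 0 → new bracket [0.671000, 0.852249]
step 2: c = 0.845933, f(c) = 0.000495 > 0 → new bracket [0.671000, 0.845933]
step 3: c = 0.845676, f(c) = 0.000020 > 0 → new bracket [0.671000, 0.845676]

0.845676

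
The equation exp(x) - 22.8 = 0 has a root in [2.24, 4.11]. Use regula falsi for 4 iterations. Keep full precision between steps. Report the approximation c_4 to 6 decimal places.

3.096609

False-position update: c = (a·f(b) − b·f(a))/(f(b) − f(a)); replace the endpoint whose sign matches f(c).
f(2.240000) = -13.406669, f(4.110000) = 38.146718
step 1: c = 2.726301, f(c) = -7.523722 < 0 → new bracket [2.726301, 4.110000]
step 2: c = 2.954251, f(c) = -3.612656 < 0 → new bracket [2.954251, 4.110000]
step 3: c = 3.054236, f(c) = -1.595017 < 0 → new bracket [3.054236, 4.110000]
step 4: c = 3.096609, f(c) = -0.677198 < 0 → new bracket [3.096609, 4.110000]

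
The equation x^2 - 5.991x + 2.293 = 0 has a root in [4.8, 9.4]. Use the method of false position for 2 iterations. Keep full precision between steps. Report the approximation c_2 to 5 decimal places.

5.41933

f(4.800000) = -3.423800, f(9.400000) = 34.337600
step 1: c = 5.217079, f(c) = -1.744608 < 0 → new bracket [5.217079, 9.400000]
step 2: c = 5.419327, f(c) = -0.805083 < 0 → new bracket [5.419327, 9.400000]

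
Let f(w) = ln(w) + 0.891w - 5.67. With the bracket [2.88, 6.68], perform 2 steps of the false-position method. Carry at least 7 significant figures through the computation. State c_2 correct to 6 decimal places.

4.644654

f(2.880000) = -2.046130, f(6.680000) = 2.180998
step 1: c = 4.719380, f(c) = 0.086645 > 0 → new bracket [2.880000, 4.719380]
step 2: c = 4.644654, f(c) = 0.004104 > 0 → new bracket [2.880000, 4.644654]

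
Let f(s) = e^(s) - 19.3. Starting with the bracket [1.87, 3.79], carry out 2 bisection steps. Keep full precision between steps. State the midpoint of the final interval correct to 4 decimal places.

3.0700

f(1.870000) = -12.811704, f(3.790000) = 24.956400 (opposite signs)
step 1: m = 2.830000, f(m) = -2.354539 < 0 → root in [2.830000, 3.790000]
step 2: m = 3.310000, f(m) = 8.085125 > 0 → root in [2.830000, 3.310000]
Midpoint of [2.830000, 3.310000] = 3.070000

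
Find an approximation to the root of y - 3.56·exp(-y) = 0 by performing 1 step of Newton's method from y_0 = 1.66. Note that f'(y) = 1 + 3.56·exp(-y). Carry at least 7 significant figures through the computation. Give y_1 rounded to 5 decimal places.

1.07373

Newton update: y ← y − f(y)/f'(y).
y_0 = 1.660000: f = 0.983105, f' = 1.676895 → y_1 = 1.660000 - (0.983105)/(1.676895) = 1.073735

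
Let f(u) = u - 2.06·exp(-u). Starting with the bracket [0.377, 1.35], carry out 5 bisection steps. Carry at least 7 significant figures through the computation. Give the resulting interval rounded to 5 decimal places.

[0.86350, 0.89391]

f(0.377000) = -1.035987, f(1.350000) = 0.815965 (opposite signs)
step 1: m = 0.863500, f(m) = -0.005168 < 0 → root in [0.863500, 1.350000]
step 2: m = 1.106750, f(m) = 0.425649 > 0 → root in [0.863500, 1.106750]
step 3: m = 0.985125, f(m) = 0.215936 > 0 → root in [0.863500, 0.985125]
step 4: m = 0.924313, f(m) = 0.106896 > 0 → root in [0.863500, 0.924313]
step 5: m = 0.893906, f(m) = 0.051253 > 0 → root in [0.863500, 0.893906]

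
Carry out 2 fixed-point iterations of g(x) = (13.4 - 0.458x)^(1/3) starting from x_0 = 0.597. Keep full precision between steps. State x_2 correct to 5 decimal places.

x_1 = g(0.597000) = 2.358941
x_2 = g(2.358941) = 2.309576

2.30958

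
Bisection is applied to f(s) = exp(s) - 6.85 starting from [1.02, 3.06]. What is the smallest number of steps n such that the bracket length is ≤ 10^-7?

25

Initial width b − a = 3.06 − 1.02 = 2.040000.
After n steps the width is (b−a)/2^n; need (b−a)/2^n ≤ 10^-7.
So n ≥ log₂(2.040000/10^-7) = log₂(20400000.0000) ≈ 24.2821.
Hence n = 25.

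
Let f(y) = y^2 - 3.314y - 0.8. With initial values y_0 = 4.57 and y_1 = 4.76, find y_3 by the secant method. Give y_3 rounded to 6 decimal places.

3.589045

f(y_0) = 4.939920, f(y_1) = 6.082960
y_2 = 4.760000 - (6.082960)·(4.760000 - 4.570000)/(6.082960 - (4.939920)) = 3.748870; f(y_2) = 0.830270
y_3 = 3.748870 - (0.830270)·(3.748870 - 4.760000)/(0.830270 - (6.082960)) = 3.589045; f(y_3) = 0.187148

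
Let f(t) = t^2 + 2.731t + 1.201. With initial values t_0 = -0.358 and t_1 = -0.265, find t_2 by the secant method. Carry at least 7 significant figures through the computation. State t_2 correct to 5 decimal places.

-0.52473

f(t_0) = 0.351466, f(t_1) = 0.547510
t_2 = -0.265000 - (0.547510)·(-0.265000 - -0.358000)/(0.547510 - (0.351466)) = -0.524730; f(t_2) = 0.043305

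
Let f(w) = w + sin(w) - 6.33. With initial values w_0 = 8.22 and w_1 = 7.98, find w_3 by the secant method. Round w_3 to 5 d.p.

f(w_0) = 2.823760, f(w_1) = 2.642070
w_2 = 7.980000 - (2.642070)·(7.980000 - 8.220000)/(2.642070 - (2.823760)) = 4.489999; f(w_2) = -2.815374
w_3 = 4.489999 - (-2.815374)·(4.489999 - 7.980000)/(-2.815374 - (2.642070)) = 6.290413; f(w_3) = -0.032360

6.29041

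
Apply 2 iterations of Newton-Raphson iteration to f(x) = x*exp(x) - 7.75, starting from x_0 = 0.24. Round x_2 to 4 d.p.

4.1397

Newton update: x ← x − f(x)/f'(x).
f'(x) = (x+1)*exp(x)
x_0 = 0.240000: f = -7.444900, f' = 1.576349 → x_1 = 0.240000 - (-7.444900)/(1.576349) = 4.962876
x_1 = 4.962876: f = 701.963313, f' = 852.717763 → x_2 = 4.962876 - (701.963313)/(852.717763) = 4.139669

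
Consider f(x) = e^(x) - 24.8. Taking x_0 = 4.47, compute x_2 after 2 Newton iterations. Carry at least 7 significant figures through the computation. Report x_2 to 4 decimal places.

3.3349

f'(x) = e^(x)
x_0 = 4.470000: f = 62.556723, f' = 87.356723 → x_1 = 4.470000 - (62.556723)/(87.356723) = 3.753893
x_1 = 3.753893: f = 17.886958, f' = 42.686958 → x_2 = 3.753893 - (17.886958)/(42.686958) = 3.334867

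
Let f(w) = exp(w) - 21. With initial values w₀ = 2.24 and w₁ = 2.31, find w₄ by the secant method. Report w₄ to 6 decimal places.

f(w_0) = -11.606669, f(w_1) = -10.925575
w_2 = 2.310000 - (-10.925575)·(2.310000 - 2.240000)/(-10.925575 - (-11.606669)) = 3.432886; f(w_2) = 9.965884
w_3 = 3.432886 - (9.965884)·(3.432886 - 2.310000)/(9.965884 - (-10.925575)) = 2.897234; f(w_3) = -2.876054
w_4 = 2.897234 - (-2.876054)·(2.897234 - 3.432886)/(-2.876054 - (9.965884)) = 3.017198; f(w_4) = -0.566053

3.017198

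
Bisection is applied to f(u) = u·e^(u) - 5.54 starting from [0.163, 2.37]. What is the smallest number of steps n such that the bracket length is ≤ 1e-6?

22

Initial width b − a = 2.37 − 0.163 = 2.207000.
After n steps the width is (b−a)/2^n; need (b−a)/2^n ≤ 1e-6.
So n ≥ log₂(2.207000/1e-6) = log₂(2207000.0000) ≈ 21.0737.
Hence n = 22.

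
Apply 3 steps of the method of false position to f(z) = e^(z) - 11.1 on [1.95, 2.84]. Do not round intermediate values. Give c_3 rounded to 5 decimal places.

f(1.950000) = -4.071312, f(2.840000) = 6.015766
step 1: c = 2.309219, f(c) = -1.033442 < 0 → new bracket [2.309219, 2.840000]
step 2: c = 2.387033, f(c) = -0.218833 < 0 → new bracket [2.387033, 2.840000]
step 3: c = 2.402933, f(c) = -0.044451 < 0 → new bracket [2.402933, 2.840000]

2.40293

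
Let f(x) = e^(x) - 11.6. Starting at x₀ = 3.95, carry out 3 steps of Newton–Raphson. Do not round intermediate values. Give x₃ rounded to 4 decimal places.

2.4712

f'(x) = e^(x)
x_0 = 3.950000: f = 40.335367, f' = 51.935367 → x_1 = 3.950000 - (40.335367)/(51.935367) = 3.173355
x_1 = 3.173355: f = 12.287482, f' = 23.887482 → x_2 = 3.173355 - (12.287482)/(23.887482) = 2.658965
x_2 = 2.658965: f = 2.681494, f' = 14.281494 → x_3 = 2.658965 - (2.681494)/(14.281494) = 2.471205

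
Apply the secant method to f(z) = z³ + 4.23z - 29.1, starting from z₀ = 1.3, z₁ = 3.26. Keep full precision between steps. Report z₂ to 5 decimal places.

2.32975

f(z_0) = -21.404000, f(z_1) = 19.335776
z_2 = 3.260000 - (19.335776)·(3.260000 - 1.300000)/(19.335776 - (-21.404000)) = 2.329751; f(z_2) = -6.599864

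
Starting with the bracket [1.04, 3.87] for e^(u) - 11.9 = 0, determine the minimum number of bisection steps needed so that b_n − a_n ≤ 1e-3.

Initial width b − a = 3.87 − 1.04 = 2.830000.
After n steps the width is (b−a)/2^n; need (b−a)/2^n ≤ 1e-3.
So n ≥ log₂(2.830000/1e-3) = log₂(2830.0000) ≈ 11.4666.
Hence n = 12.

12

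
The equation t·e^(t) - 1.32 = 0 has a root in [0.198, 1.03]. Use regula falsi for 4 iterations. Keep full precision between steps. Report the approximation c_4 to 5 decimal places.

False-position update: c = (a·f(b) − b·f(a))/(f(b) − f(a)); replace the endpoint whose sign matches f(c).
f(0.198000) = -1.078645, f(1.030000) = 1.565098
step 1: c = 0.537455, f(c) = -0.400067 < 0 → new bracket [0.537455, 1.030000]
step 2: c = 0.637727, f(c) = -0.113308 < 0 → new bracket [0.637727, 1.030000]
step 3: c = 0.664209, f(c) = -0.029472 < 0 → new bracket [0.664209, 1.030000]
step 4: c = 0.670970, f(c) = -0.007492 < 0 → new bracket [0.670970, 1.030000]

0.67097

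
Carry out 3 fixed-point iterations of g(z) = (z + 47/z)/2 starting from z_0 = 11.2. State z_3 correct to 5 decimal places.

6.85581

z_1 = g(11.200000) = 7.698214
z_2 = g(7.698214) = 6.901763
z_3 = g(6.901763) = 6.855809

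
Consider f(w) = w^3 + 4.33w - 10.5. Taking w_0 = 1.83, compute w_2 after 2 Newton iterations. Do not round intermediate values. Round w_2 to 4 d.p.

Newton update: w ← w − f(w)/f'(w).
f'(w) = 3w^2 + 4.33
w_0 = 1.830000: f = 3.552387, f' = 14.376700 → w_1 = 1.830000 - (3.552387)/(14.376700) = 1.582907
w_1 = 1.582907: f = 0.320106, f' = 11.846780 → w_2 = 1.582907 - (0.320106)/(11.846780) = 1.555886

1.5559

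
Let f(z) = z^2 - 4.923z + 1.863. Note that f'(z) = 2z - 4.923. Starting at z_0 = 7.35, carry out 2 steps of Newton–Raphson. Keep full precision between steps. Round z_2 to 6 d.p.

z_0 = 7.350000: f = 19.701450, f' = 9.777000 → z_1 = 7.350000 - (19.701450)/(9.777000) = 5.334919
z_1 = 5.334919: f = 4.060553, f' = 5.746837 → z_2 = 5.334919 - (4.060553)/(5.746837) = 4.628347

4.628347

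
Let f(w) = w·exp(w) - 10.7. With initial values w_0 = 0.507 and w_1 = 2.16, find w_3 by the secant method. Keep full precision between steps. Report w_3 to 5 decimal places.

1.69724

f(w_0) = -9.858226, f(w_1) = 8.029657
w_2 = 2.160000 - (8.029657)·(2.160000 - 0.507000)/(8.029657 - (-9.858226)) = 1.417988; f(w_2) = -4.845404
w_3 = 1.417988 - (-4.845404)·(1.417988 - 2.160000)/(-4.845404 - (8.029657)) = 1.697237; f(w_3) = -1.435048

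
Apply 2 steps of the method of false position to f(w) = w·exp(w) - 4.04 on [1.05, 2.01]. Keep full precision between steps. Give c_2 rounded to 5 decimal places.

1.17294

f(1.050000) = -1.039466, f(2.010000) = 10.961268
step 1: c = 1.133152, f(c) = -0.521075 < 0 → new bracket [1.133152, 2.010000]
step 2: c = 1.172944, f(c) = -0.249640 < 0 → new bracket [1.172944, 2.010000]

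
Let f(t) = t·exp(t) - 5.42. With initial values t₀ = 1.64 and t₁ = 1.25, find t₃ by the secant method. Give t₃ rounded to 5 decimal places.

f(t_0) = 3.034478, f(t_1) = -1.057071
t_2 = 1.250000 - (-1.057071)·(1.250000 - 1.640000)/(-1.057071 - (3.034478)) = 1.350758; f(t_2) = -0.205597
t_3 = 1.350758 - (-0.205597)·(1.350758 - 1.250000)/(-0.205597 - (-1.057071)) = 1.375088; f(t_3) = 0.019053

1.37509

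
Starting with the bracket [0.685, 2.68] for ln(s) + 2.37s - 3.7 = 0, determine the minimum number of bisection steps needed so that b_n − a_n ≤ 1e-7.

25

Initial width b − a = 2.68 − 0.685 = 1.995000.
After n steps the width is (b−a)/2^n; need (b−a)/2^n ≤ 1e-7.
So n ≥ log₂(1.995000/1e-7) = log₂(19950000.0000) ≈ 24.2499.
Hence n = 25.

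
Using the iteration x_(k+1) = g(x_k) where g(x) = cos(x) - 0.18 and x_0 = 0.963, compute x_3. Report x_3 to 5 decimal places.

x_1 = g(0.963000) = 0.391060
x_2 = g(0.391060) = 0.744506
x_3 = g(0.744506) = 0.555423

0.55542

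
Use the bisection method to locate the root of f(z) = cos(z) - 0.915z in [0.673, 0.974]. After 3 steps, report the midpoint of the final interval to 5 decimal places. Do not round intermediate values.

f(0.673000) = 0.166160, f(0.974000) = -0.329215 (opposite signs)
step 1: m = 0.823500, f(m) = -0.073844 < 0 → root in [0.673000, 0.823500]
step 2: m = 0.748250, f(m) = 0.048232 > 0 → root in [0.748250, 0.823500]
step 3: m = 0.785875, f(m) = -0.012306 < 0 → root in [0.748250, 0.785875]
Midpoint of [0.748250, 0.785875] = 0.767063

0.76706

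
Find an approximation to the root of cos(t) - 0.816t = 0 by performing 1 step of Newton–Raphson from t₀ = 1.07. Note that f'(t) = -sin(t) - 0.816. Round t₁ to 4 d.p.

Newton update: t ← t − f(t)/f'(t).
t_0 = 1.070000: f = -0.392996, f' = -1.693201 → t_1 = 1.070000 - (-0.392996)/(-1.693201) = 0.837898

0.8379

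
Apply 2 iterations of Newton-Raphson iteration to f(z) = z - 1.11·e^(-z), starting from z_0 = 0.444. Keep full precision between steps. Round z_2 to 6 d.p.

f'(z) = 1 + 1.11·e^(-z)
z_0 = 0.444000: f = -0.268027, f' = 1.712027 → z_1 = 0.444000 - (-0.268027)/(1.712027) = 0.600555
z_1 = 0.600555: f = -0.008288, f' = 1.608843 → z_2 = 0.600555 - (-0.008288)/(1.608843) = 0.605706

0.605706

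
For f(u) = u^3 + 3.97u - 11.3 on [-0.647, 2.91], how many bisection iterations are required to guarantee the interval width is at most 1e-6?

22

Initial width b − a = 2.91 − -0.647 = 3.557000.
After n steps the width is (b−a)/2^n; need (b−a)/2^n ≤ 1e-6.
So n ≥ log₂(3.557000/1e-6) = log₂(3557000.0000) ≈ 21.7622.
Hence n = 22.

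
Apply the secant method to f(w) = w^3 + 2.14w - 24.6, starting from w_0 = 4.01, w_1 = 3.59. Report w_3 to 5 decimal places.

f(w_0) = 48.462601, f(w_1) = 29.350879
w_2 = 3.590000 - (29.350879)·(3.590000 - 4.010000)/(29.350879 - (48.462601)) = 2.944984; f(w_2) = 7.243904
w_3 = 2.944984 - (7.243904)·(2.944984 - 3.590000)/(7.243904 - (29.350879)) = 2.733628; f(w_3) = 1.677610

2.73363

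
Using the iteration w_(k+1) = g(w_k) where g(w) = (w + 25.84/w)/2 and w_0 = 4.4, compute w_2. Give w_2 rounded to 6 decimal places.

5.083580

w_1 = g(4.400000) = 5.136364
w_2 = g(5.136364) = 5.083580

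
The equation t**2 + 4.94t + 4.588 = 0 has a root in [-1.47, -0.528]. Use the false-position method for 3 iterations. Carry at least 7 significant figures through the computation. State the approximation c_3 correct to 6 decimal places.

-1.242866

f(-1.470000) = -0.512900, f(-0.528000) = 2.258464
step 1: c = -1.295663, f(c) = -0.133832 < 0 → new bracket [-1.295663, -0.528000]
step 2: c = -1.252717, f(c) = -0.031123 < 0 → new bracket [-1.252717, -0.528000]
step 3: c = -1.242866, f(c) = -0.007042 < 0 → new bracket [-1.242866, -0.528000]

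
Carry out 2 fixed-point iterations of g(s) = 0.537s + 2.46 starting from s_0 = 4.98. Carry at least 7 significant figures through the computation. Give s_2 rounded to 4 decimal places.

5.2171

s_1 = g(4.980000) = 5.134260
s_2 = g(5.134260) = 5.217098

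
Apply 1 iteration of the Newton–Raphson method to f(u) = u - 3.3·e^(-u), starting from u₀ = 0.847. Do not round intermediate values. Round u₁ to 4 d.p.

1.0821

f'(u) = 1 + 3.3·e^(-u)
u_0 = 0.847000: f = -0.567707, f' = 2.414707 → u_1 = 0.847000 - (-0.567707)/(2.414707) = 1.082104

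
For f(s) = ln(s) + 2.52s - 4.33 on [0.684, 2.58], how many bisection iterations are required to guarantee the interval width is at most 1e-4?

15

Initial width b − a = 2.58 − 0.684 = 1.896000.
After n steps the width is (b−a)/2^n; need (b−a)/2^n ≤ 1e-4.
So n ≥ log₂(1.896000/1e-4) = log₂(18960.0000) ≈ 14.2107.
Hence n = 15.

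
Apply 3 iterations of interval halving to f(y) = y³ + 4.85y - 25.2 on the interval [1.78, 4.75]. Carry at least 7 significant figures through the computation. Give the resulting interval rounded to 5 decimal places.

[2.15125, 2.52250]

f(1.780000) = -10.927248, f(4.750000) = 105.009375 (opposite signs)
step 1: m = 3.265000, f(m) = 25.440885 > 0 → root in [1.780000, 3.265000]
step 2: m = 2.522500, f(m) = 3.084808 > 0 → root in [1.780000, 2.522500]
step 3: m = 2.151250, f(m) = -4.810718 < 0 → root in [2.151250, 2.522500]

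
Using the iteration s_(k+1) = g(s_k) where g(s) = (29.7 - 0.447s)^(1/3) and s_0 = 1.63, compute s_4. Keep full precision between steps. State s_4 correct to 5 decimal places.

s_1 = g(1.630000) = 3.071306
s_2 = g(3.071306) = 3.048369
s_3 = g(3.048369) = 3.048737
s_4 = g(3.048737) = 3.048731

3.04873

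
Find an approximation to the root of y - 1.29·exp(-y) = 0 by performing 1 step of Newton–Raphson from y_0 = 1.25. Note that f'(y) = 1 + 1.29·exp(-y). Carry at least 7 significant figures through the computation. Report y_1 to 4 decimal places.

y_0 = 1.250000: f = 0.880409, f' = 1.369591 → y_1 = 1.250000 - (0.880409)/(1.369591) = 0.607174

0.6072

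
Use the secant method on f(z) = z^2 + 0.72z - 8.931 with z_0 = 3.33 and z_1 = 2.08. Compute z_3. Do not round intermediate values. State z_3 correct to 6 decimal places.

2.656775

Secant update: z_(k+1) = z_k − f(z_k)·(z_k − z_(k-1))/(f(z_k) − f(z_(k-1))).
f(z_0) = 4.555500, f(z_1) = -3.107000
z_2 = 2.080000 - (-3.107000)·(2.080000 - 3.330000)/(-3.107000 - (4.555500)) = 2.586852; f(z_2) = -0.376666
z_3 = 2.586852 - (-0.376666)·(2.586852 - 2.080000)/(-0.376666 - (-3.107000)) = 2.656775; f(z_3) = 0.040330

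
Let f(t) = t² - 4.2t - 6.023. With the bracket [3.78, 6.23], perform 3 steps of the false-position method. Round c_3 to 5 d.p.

f(3.780000) = -7.610600, f(6.230000) = 6.623900
step 1: c = 5.089914, f(c) = -1.493415 < 0 → new bracket [5.089914, 6.230000]
step 2: c = 5.299666, f(c) = -0.195139 < 0 → new bracket [5.299666, 6.230000]
step 3: c = 5.326289, f(c) = -0.024060 < 0 → new bracket [5.326289, 6.230000]

5.32629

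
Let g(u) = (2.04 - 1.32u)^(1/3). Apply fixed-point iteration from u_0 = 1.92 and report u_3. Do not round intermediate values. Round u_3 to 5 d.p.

u_1 = g(1.920000) = -0.790726
u_2 = g(-0.790726) = 1.455549
u_3 = g(1.455549) = 0.491421

0.49142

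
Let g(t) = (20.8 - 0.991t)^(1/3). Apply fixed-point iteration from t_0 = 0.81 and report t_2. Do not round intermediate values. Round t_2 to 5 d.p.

t_1 = g(0.810000) = 2.714295
t_2 = g(2.714295) = 2.626076

2.62608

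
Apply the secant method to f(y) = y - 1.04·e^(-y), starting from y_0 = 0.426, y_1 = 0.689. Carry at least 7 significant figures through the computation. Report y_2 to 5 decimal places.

f(y_0) = -0.253241, f(y_1) = 0.166839
y_2 = 0.689000 - (0.166839)·(0.689000 - 0.426000)/(0.166839 - (-0.253241)) = 0.584547; f(y_2) = 0.004894

0.58455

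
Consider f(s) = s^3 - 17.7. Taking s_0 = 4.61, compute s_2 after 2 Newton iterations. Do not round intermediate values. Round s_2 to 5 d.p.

2.75940

Newton update: s ← s − f(s)/f'(s).
f'(s) = 3s^2
s_0 = 4.610000: f = 80.272181, f' = 63.756300 → s_1 = 4.610000 - (80.272181)/(63.756300) = 3.350953
s_1 = 3.350953: f = 19.927468, f' = 33.686657 → s_2 = 3.350953 - (19.927468)/(33.686657) = 2.759399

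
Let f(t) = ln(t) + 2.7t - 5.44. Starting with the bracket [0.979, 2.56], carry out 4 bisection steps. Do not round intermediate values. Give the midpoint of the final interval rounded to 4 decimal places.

1.8189

f(0.979000) = -2.817924, f(2.560000) = 2.412007 (opposite signs)
step 1: m = 1.769500, f(m) = -0.091653 < 0 → root in [1.769500, 2.560000]
step 2: m = 2.164750, f(m) = 1.177130 > 0 → root in [1.769500, 2.164750]
step 3: m = 1.967125, f(m) = 0.547811 > 0 → root in [1.769500, 1.967125]
step 4: m = 1.868313, f(m) = 0.229479 > 0 → root in [1.769500, 1.868313]
Midpoint of [1.769500, 1.868313] = 1.818906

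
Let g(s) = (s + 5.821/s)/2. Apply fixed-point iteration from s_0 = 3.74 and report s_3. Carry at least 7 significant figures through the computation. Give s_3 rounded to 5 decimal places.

s_1 = g(3.740000) = 2.648209
s_2 = g(2.648209) = 2.423149
s_3 = g(2.423149) = 2.412698

2.41270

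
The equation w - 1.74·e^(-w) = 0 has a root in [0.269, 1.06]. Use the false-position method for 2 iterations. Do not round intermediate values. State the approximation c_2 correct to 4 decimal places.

f(0.269000) = -1.060609, f(1.060000) = 0.457167
step 1: c = 0.821744, f(c) = 0.056729 > 0 → new bracket [0.269000, 0.821744]
step 2: c = 0.793681, f(c) = 0.006892 > 0 → new bracket [0.269000, 0.793681]

0.7937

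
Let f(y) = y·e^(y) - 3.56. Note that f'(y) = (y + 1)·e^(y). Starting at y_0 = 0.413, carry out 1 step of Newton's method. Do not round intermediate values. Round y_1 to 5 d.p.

1.78775

y_0 = 0.413000: f = -2.935815, f' = 2.135531 → y_1 = 0.413000 - (-2.935815)/(2.135531) = 1.787747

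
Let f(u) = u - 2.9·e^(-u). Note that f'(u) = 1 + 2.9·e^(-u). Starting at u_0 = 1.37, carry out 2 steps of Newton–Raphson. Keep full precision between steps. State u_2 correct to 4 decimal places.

Newton update: u ← u − f(u)/f'(u).
u_0 = 1.370000: f = 0.633090, f' = 1.736910 → u_1 = 1.370000 - (0.633090)/(1.736910) = 1.005508
u_1 = 1.005508: f = -0.055482, f' = 2.060990 → u_2 = 1.005508 - (-0.055482)/(2.060990) = 1.032428

1.0324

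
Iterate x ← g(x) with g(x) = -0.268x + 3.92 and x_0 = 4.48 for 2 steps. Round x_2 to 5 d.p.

x_1 = g(4.480000) = 2.719360
x_2 = g(2.719360) = 3.191212

3.19121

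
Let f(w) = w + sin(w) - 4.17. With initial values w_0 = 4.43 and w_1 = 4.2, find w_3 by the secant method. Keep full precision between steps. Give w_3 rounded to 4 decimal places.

f(w_0) = -0.700392, f(w_1) = -0.841576
w_2 = 4.200000 - (-0.841576)·(4.200000 - 4.430000)/(-0.841576 - (-0.700392)) = 5.571001; f(w_2) = 0.747512
w_3 = 5.571001 - (0.747512)·(5.571001 - 4.200000)/(0.747512 - (-0.841576)) = 4.926078; f(w_3) = -0.221178

4.9261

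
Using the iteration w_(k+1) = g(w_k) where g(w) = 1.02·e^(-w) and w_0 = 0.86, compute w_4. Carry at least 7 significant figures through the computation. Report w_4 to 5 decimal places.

w_1 = g(0.860000) = 0.431625
w_2 = g(0.431625) = 0.662442
w_3 = g(0.662442) = 0.525903
w_4 = g(0.525903) = 0.602842

0.60284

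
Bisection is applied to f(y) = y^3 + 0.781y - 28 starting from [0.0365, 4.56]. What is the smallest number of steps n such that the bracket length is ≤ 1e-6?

Initial width b − a = 4.56 − 0.0365 = 4.523500.
After n steps the width is (b−a)/2^n; need (b−a)/2^n ≤ 1e-6.
So n ≥ log₂(4.523500/1e-6) = log₂(4523500.0000) ≈ 22.1090.
Hence n = 23.

23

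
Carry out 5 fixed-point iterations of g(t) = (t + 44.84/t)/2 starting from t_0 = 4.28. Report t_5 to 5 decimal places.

t_1 = g(4.280000) = 7.378318
t_2 = g(7.378318) = 6.727792
t_3 = g(6.727792) = 6.696341
t_4 = g(6.696341) = 6.696268
t_5 = g(6.696268) = 6.696268

6.69627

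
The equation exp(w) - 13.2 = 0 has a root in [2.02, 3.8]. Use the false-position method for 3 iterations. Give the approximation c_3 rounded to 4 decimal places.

f(2.020000) = -5.661675, f(3.800000) = 31.501184
step 1: c = 2.291179, f(c) = -3.313414 < 0 → new bracket [2.291179, 3.800000]
step 2: c = 2.434778, f(c) = -1.786714 < 0 → new bracket [2.434778, 3.800000]
step 3: c = 2.508056, f(c) = -0.918970 < 0 → new bracket [2.508056, 3.800000]

2.5081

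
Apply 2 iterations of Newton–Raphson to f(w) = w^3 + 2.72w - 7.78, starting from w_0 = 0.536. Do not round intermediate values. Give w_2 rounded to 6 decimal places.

f'(w) = 3w^2 + 2.72
w_0 = 0.536000: f = -6.168089, f' = 3.581888 → w_1 = 0.536000 - (-6.168089)/(3.581888) = 2.258022
w_1 = 2.258022: f = 9.874711, f' = 18.015988 → w_2 = 2.258022 - (9.874711)/(18.015988) = 1.709914

1.709914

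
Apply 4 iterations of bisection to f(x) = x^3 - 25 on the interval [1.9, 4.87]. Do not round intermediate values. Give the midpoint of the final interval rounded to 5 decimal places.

2.92094

f(1.900000) = -18.141000, f(4.870000) = 90.501303 (opposite signs)
step 1: m = 3.385000, f(m) = 13.786092 > 0 → root in [1.900000, 3.385000]
step 2: m = 2.642500, f(m) = -6.547934 < 0 → root in [2.642500, 3.385000]
step 3: m = 3.013750, f(m) = 2.372954 > 0 → root in [2.642500, 3.013750]
step 4: m = 2.828125, f(m) = -2.379833 < 0 → root in [2.828125, 3.013750]
Midpoint of [2.828125, 3.013750] = 2.920937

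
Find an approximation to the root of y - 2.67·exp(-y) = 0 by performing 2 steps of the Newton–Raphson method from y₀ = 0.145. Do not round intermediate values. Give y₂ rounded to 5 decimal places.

Newton update: y ← y − f(y)/f'(y).
f'(y) = 1 + 2.67·exp(-y)
y_0 = 0.145000: f = -2.164610, f' = 3.309610 → y_1 = 0.145000 - (-2.164610)/(3.309610) = 0.799038
y_1 = 0.799038: f = -0.401826, f' = 2.200863 → y_2 = 0.799038 - (-0.401826)/(2.200863) = 0.981614

0.98161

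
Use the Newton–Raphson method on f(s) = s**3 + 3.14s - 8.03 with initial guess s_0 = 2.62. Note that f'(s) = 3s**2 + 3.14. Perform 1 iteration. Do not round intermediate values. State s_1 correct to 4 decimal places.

1.8539

Newton update: s ← s − f(s)/f'(s).
s_0 = 2.620000: f = 18.181528, f' = 23.733200 → s_1 = 2.620000 - (18.181528)/(23.733200) = 1.853920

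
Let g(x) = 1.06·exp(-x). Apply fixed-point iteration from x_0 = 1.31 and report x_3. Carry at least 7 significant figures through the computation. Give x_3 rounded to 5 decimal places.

0.47804

x_1 = g(1.310000) = 0.286009
x_2 = g(0.286009) = 0.796331
x_3 = g(0.796331) = 0.478039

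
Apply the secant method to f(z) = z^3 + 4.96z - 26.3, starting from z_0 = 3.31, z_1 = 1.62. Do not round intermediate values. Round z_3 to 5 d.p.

f(z_0) = 26.382291, f(z_1) = -14.013272
z_2 = 1.620000 - (-14.013272)·(1.620000 - 3.310000)/(-14.013272 - (26.382291)) = 2.206263; f(z_2) = -4.617735
z_3 = 2.206263 - (-4.617735)·(2.206263 - 1.620000)/(-4.617735 - (-14.013272)) = 2.494401; f(z_3) = 1.592477

2.49440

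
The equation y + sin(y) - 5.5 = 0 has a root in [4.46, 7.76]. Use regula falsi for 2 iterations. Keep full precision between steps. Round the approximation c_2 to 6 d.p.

5.899436

f(4.460000) = -2.008319, f(7.760000) = 3.255587
step 1: c = 5.719037, f(c) = -0.315659 < 0 → new bracket [5.719037, 7.760000]
step 2: c = 5.899436, f(c) = 0.025036 > 0 → new bracket [5.719037, 5.899436]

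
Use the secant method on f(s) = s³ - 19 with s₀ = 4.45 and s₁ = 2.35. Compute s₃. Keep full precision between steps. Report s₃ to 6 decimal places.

2.688658

Secant update: s_(k+1) = s_k − f(s_k)·(s_k − s_(k-1))/(f(s_k) − f(s_(k-1))).
f(s_0) = 69.121125, f(s_1) = -6.022125
s_2 = 2.350000 - (-6.022125)·(2.350000 - 4.450000)/(-6.022125 - (69.121125)) = 2.518298; f(s_2) = -3.029394
s_3 = 2.518298 - (-3.029394)·(2.518298 - 2.350000)/(-3.029394 - (-6.022125)) = 2.688658; f(s_3) = 0.435989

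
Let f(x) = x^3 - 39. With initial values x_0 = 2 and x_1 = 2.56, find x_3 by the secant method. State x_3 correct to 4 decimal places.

f(x_0) = -31.000000, f(x_1) = -22.222784
x_2 = 2.560000 - (-22.222784)·(2.560000 - 2.000000)/(-22.222784 - (-31.000000)) = 3.977848; f(x_2) = 23.942586
x_3 = 3.977848 - (23.942586)·(3.977848 - 2.560000)/(23.942586 - (-22.222784)) = 3.242514; f(x_3) = -4.908528

3.2425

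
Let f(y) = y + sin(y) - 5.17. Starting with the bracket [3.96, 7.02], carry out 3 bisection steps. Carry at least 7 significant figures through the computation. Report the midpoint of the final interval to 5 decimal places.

f(3.960000) = -1.940058, f(7.020000) = 2.521932 (opposite signs)
step 1: m = 5.490000, f(m) = -0.392592 < 0 → root in [5.490000, 7.020000]
step 2: m = 6.255000, f(m) = 1.056818 > 0 → root in [5.490000, 6.255000]
step 3: m = 5.872500, f(m) = 0.303262 > 0 → root in [5.490000, 5.872500]
Midpoint of [5.490000, 5.872500] = 5.681250

5.68125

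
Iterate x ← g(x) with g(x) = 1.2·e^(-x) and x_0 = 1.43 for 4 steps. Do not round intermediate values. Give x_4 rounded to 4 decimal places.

0.7369

x_1 = g(1.430000) = 0.287171
x_2 = g(0.287171) = 0.900460
x_3 = g(0.900460) = 0.487659
x_4 = g(0.487659) = 0.736875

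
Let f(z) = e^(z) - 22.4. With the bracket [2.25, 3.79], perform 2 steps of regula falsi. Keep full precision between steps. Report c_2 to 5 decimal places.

f(2.250000) = -12.912264, f(3.790000) = 21.856400
step 1: c = 2.821920, f(c) = -5.590911 < 0 → new bracket [2.821920, 3.790000]
step 2: c = 3.019114, f(c) = -1.926856 < 0 → new bracket [3.019114, 3.790000]

3.01911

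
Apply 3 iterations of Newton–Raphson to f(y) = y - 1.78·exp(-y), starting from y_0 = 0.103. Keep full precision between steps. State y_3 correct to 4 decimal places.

0.7999

f'(y) = 1 + 1.78·exp(-y)
y_0 = 0.103000: f = -1.502786, f' = 2.605786 → y_1 = 0.103000 - (-1.502786)/(2.605786) = 0.679711
y_1 = 0.679711: f = -0.222327, f' = 1.902039 → y_2 = 0.679711 - (-0.222327)/(1.902039) = 0.796600
y_2 = 0.796600: f = -0.005929, f' = 1.802529 → y_3 = 0.796600 - (-0.005929)/(1.802529) = 0.799890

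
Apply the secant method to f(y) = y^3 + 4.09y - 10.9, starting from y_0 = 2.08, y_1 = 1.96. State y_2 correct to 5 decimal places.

Secant update: y_(k+1) = y_k − f(y_k)·(y_k − y_(k-1))/(f(y_k) − f(y_(k-1))).
f(y_0) = 6.606112, f(y_1) = 4.645936
y_2 = 1.960000 - (4.645936)·(1.960000 - 2.080000)/(4.645936 - (6.606112)) = 1.675580; f(y_2) = 0.657434

1.67558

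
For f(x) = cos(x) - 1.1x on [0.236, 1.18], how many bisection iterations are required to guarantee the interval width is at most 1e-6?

20

Initial width b − a = 1.18 − 0.236 = 0.944000.
After n steps the width is (b−a)/2^n; need (b−a)/2^n ≤ 1e-6.
So n ≥ log₂(0.944000/1e-6) = log₂(944000.0000) ≈ 19.8484.
Hence n = 20.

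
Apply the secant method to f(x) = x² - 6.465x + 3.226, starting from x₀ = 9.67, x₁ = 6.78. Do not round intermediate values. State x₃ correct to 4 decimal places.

5.9624

Secant update: x_(k+1) = x_k − f(x_k)·(x_k − x_(k-1))/(f(x_k) − f(x_(k-1))).
f(x_0) = 34.218350, f(x_1) = 5.361700
x_2 = 6.780000 - (5.361700)·(6.780000 - 9.670000)/(5.361700 - (34.218350)) = 6.243025; f(x_2) = 1.840202
x_3 = 6.243025 - (1.840202)·(6.243025 - 6.780000)/(1.840202 - (5.361700)) = 5.962421; f(x_3) = 0.229415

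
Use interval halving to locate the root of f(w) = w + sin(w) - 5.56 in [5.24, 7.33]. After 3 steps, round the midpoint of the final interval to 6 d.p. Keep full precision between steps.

f(5.240000) = -1.184012, f(7.330000) = 2.635834 (opposite signs)
step 1: m = 6.285000, f(m) = 0.726815 > 0 → root in [5.240000, 6.285000]
step 2: m = 5.762500, f(m) = -0.294975 < 0 → root in [5.762500, 6.285000]
step 3: m = 6.023750, f(m) = 0.207215 > 0 → root in [5.762500, 6.023750]
Midpoint of [5.762500, 6.023750] = 5.893125

5.893125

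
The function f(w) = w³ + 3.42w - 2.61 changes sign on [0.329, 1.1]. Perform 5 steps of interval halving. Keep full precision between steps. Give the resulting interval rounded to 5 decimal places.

f(0.329000) = -1.449209, f(1.100000) = 2.483000 (opposite signs)
step 1: m = 0.714500, f(m) = 0.198350 > 0 → root in [0.329000, 0.714500]
step 2: m = 0.521750, f(m) = -0.683583 < 0 → root in [0.521750, 0.714500]
step 3: m = 0.618125, f(m) = -0.259840 < 0 → root in [0.618125, 0.714500]
step 4: m = 0.666313, f(m) = -0.035387 < 0 → root in [0.666313, 0.714500]
step 5: m = 0.690406, f(m) = 0.080279 > 0 → root in [0.666313, 0.690406]

[0.66631, 0.69041]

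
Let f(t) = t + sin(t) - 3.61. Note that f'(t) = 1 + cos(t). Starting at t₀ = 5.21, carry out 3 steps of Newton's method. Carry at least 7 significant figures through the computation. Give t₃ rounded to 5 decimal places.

t_0 = 5.210000: f = 0.721275, f' = 1.477328 → t_1 = 5.210000 - (0.721275)/(1.477328) = 4.721771
t_1 = 4.721771: f = 0.111815, f' = 1.009382 → t_2 = 4.721771 - (0.111815)/(1.009382) = 4.610995
t_2 = 4.610995: f = 0.006131, f' = 0.898780 → t_3 = 4.610995 - (0.006131)/(0.898780) = 4.604174

4.60417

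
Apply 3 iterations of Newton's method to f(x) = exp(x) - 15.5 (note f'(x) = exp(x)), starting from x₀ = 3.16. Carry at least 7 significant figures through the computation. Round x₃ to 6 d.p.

2.740844

x_0 = 3.160000: f = 8.070596, f' = 23.570596 → x_1 = 3.160000 - (8.070596)/(23.570596) = 2.817599
x_1 = 2.817599: f = 1.236618, f' = 16.736618 → x_2 = 2.817599 - (1.236618)/(16.736618) = 2.743712
x_2 = 2.743712: f = 0.044580, f' = 15.544580 → x_3 = 2.743712 - (0.044580)/(15.544580) = 2.740844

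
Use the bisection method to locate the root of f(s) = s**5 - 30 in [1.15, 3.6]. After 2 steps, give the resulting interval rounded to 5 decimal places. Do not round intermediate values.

f(1.150000) = -27.988643, f(3.600000) = 574.661760 (opposite signs)
step 1: m = 2.375000, f(m) = 45.564545 > 0 → root in [1.150000, 2.375000]
step 2: m = 1.762500, f(m) = -12.992298 < 0 → root in [1.762500, 2.375000]

[1.76250, 2.37500]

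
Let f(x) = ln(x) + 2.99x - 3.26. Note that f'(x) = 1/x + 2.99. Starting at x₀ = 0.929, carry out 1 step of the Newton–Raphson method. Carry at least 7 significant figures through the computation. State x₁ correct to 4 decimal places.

Newton update: x ← x − f(x)/f'(x).
x_0 = 0.929000: f = -0.555937, f' = 4.066426 → x_1 = 0.929000 - (-0.555937)/(4.066426) = 1.065714

1.0657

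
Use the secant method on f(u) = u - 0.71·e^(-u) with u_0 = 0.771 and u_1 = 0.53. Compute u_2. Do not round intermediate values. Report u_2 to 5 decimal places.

0.44826

f(u_0) = 0.442589, f(u_1) = 0.112090
u_2 = 0.530000 - (0.112090)·(0.530000 - 0.771000)/(0.112090 - (0.442589)) = 0.448264; f(u_2) = -0.005239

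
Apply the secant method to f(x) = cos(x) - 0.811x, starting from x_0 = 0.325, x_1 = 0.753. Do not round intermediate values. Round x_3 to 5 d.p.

f(x_0) = 0.684076, f(x_1) = 0.118958
x_2 = 0.753000 - (0.118958)·(0.753000 - 0.325000)/(0.118958 - (0.684076)) = 0.843094; f(x_2) = -0.018594
x_3 = 0.843094 - (-0.018594)·(0.843094 - 0.753000)/(-0.018594 - (0.118958)) = 0.830916; f(x_3) = 0.000327

0.83092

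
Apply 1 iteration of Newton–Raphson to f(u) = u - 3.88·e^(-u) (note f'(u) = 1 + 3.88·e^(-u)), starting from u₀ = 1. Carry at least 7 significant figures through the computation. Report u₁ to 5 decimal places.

1.17606

u_0 = 1.000000: f = -0.427372, f' = 2.427372 → u_1 = 1.000000 - (-0.427372)/(2.427372) = 1.176064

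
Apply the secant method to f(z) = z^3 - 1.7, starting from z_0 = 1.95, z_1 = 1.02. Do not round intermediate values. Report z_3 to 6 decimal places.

1.206997

f(z_0) = 5.714875, f(z_1) = -0.638792
z_2 = 1.020000 - (-0.638792)·(1.020000 - 1.950000)/(-0.638792 - (5.714875)) = 1.113501; f(z_2) = -0.319386
z_3 = 1.113501 - (-0.319386)·(1.113501 - 1.020000)/(-0.319386 - (-0.638792)) = 1.206997; f(z_3) = 0.058403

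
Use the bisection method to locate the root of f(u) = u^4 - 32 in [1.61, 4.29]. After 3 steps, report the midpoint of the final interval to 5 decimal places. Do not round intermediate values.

2.44750

f(1.610000) = -25.281018, f(4.290000) = 306.710897 (opposite signs)
step 1: m = 2.950000, f(m) = 43.733506 > 0 → root in [1.610000, 2.950000]
step 2: m = 2.280000, f(m) = -4.976637 < 0 → root in [2.280000, 2.950000]
step 3: m = 2.615000, f(m) = 14.761321 > 0 → root in [2.280000, 2.615000]
Midpoint of [2.280000, 2.615000] = 2.447500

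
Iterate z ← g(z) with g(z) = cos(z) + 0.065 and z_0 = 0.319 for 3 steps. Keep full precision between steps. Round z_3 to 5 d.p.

z_1 = g(0.319000) = 1.014550
z_2 = g(1.014550) = 0.593003
z_3 = g(0.593003) = 0.894266

0.89427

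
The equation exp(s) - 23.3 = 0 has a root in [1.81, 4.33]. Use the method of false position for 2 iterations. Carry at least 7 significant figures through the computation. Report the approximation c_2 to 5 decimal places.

2.78145

f(1.810000) = -17.189553, f(4.330000) = 52.644287
step 1: c = 2.430296, f(c) = -11.937752 < 0 → new bracket [2.430296, 4.330000]
step 2: c = 2.781450, f(c) = -7.157597 < 0 → new bracket [2.781450, 4.330000]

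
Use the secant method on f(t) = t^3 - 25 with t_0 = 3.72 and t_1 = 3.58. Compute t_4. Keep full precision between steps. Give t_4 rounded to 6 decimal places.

2.925133

f(t_0) = 26.478848, f(t_1) = 20.882712
t_2 = 3.580000 - (20.882712)·(3.580000 - 3.720000)/(20.882712 - (26.478848)) = 3.057572; f(t_2) = 3.584458
t_3 = 3.057572 - (3.584458)·(3.057572 - 3.580000)/(3.584458 - (20.882712)) = 2.949317; f(t_3) = 0.654541
t_4 = 2.949317 - (0.654541)·(2.949317 - 3.057572)/(0.654541 - (3.584458)) = 2.925133; f(t_4) = 0.028609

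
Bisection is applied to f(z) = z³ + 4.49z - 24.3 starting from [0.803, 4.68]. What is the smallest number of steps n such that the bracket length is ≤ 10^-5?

19

Initial width b − a = 4.68 − 0.803 = 3.877000.
After n steps the width is (b−a)/2^n; need (b−a)/2^n ≤ 10^-5.
So n ≥ log₂(3.877000/10^-5) = log₂(387700.0000) ≈ 18.5646.
Hence n = 19.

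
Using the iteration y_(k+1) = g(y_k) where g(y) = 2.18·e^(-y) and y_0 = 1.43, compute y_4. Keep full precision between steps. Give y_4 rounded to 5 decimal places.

y_1 = g(1.430000) = 0.521693
y_2 = g(0.521693) = 1.293862
y_3 = g(1.293862) = 0.597777
y_4 = g(0.597777) = 1.199072

1.19907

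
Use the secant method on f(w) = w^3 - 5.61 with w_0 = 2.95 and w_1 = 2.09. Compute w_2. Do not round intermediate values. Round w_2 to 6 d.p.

f(w_0) = 20.062375, f(w_1) = 3.519329
w_2 = 2.090000 - (3.519329)·(2.090000 - 2.950000)/(3.519329 - (20.062375)) = 1.907046; f(w_2) = 1.325587

1.907046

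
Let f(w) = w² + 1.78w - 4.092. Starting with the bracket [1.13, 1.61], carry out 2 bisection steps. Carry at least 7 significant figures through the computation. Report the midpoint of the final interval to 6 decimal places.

1.310000

f(1.130000) = -0.803700, f(1.610000) = 1.365900 (opposite signs)
step 1: m = 1.370000, f(m) = 0.223500 > 0 → root in [1.130000, 1.370000]
step 2: m = 1.250000, f(m) = -0.304500 < 0 → root in [1.250000, 1.370000]
Midpoint of [1.250000, 1.370000] = 1.310000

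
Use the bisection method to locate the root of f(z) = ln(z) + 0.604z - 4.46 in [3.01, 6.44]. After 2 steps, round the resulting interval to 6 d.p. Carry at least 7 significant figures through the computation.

f(3.010000) = -1.540020, f(6.440000) = 1.292289 (opposite signs)
step 1: m = 4.725000, f(m) = -0.053232 < 0 → root in [4.725000, 6.440000]
step 2: m = 5.582500, f(m) = 0.631467 > 0 → root in [4.725000, 5.582500]

[4.725000, 5.582500]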